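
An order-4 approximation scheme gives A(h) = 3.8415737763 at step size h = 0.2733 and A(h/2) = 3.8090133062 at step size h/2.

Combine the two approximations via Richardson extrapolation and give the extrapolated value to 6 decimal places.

Leading term ∝ h^4; use weight 16 = 2^4.
Difference of the inputs: 3.8090133062 − 3.8415737763 = -0.0325604701
Divide by 2^4 − 1 = 15: (-0.0325604701)/15 = -0.0021706980
R = A(h/2) + (A(h/2) − A(h))/15 = 3.8090133062 − 0.0021706980 = 3.8068426082
Gap between inputs: 3.256e-02; correction applied: −0.0021706980.

3.806843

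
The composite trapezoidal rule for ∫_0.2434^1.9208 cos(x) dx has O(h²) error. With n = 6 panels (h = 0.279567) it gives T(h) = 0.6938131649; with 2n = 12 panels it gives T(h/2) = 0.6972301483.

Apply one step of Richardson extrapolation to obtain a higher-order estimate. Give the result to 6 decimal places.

r = 2: numerator weight 4, denominator 3.
A(h/2) − A(h) = 0.6972301483 − 0.6938131649 = 0.0034169834
Correction (A(h/2) − A(h))/(4 − 1) = 0.0034169834/3 = 0.0011389945
R = 0.6972301483 + 0.0011389945 = 0.6983691428

0.698369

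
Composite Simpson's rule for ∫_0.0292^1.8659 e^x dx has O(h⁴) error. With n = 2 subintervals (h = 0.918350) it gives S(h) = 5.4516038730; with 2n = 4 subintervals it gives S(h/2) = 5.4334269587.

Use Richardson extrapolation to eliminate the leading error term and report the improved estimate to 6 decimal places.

Method order is 4; weight 2^4 = 16.
Weighted: 86.9348313392 − 5.4516038730 = 81.4832274662
Divide by 2^4 − 1 = 15.
81.4832274662 ÷ 15 = 5.4322151644

5.432215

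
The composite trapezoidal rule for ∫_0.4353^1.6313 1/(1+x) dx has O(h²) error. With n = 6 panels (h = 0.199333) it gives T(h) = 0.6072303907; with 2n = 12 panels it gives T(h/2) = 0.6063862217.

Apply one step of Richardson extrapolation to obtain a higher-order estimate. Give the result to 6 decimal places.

0.606105

r = 2, so 2^r = 4.
Difference of the inputs: 0.6063862217 − 0.6072303907 = -0.0008441690
Correction (A(h/2) − A(h))/(4 − 1) = (-0.0008441690)/3 = -0.0002813897
R = 0.6063862217 − 0.0002813897 = 0.6061048320
Correction |R − A(h/2)| = 2.814e-04; gap |A(h/2) − A(h)| = 8.442e-04.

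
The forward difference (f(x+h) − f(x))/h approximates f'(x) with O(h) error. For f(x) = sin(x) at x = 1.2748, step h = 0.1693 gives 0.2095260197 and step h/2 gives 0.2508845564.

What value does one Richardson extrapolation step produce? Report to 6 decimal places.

0.292243

With r = 1 the leading error scales as h^1, so the weight is 2^1 = 2.
Numerator 2×A(h/2) − A(h) = 2×0.2508845564 − 0.2095260197 = 0.2922430931
Extrapolated: 0.2922430931 / 1 = 0.2922430931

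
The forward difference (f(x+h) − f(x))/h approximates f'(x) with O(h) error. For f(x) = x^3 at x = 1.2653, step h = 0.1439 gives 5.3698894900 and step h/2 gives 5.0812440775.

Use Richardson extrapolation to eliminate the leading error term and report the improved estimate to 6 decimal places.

4.792599

r = 1: numerator weight 2, denominator 1.
Top: 2(5.0812440775) − (5.3698894900) = 4.7925986650
4.7925986650 ÷ 1 = 4.7925986650
Shift from A(h/2): −0.2886454125.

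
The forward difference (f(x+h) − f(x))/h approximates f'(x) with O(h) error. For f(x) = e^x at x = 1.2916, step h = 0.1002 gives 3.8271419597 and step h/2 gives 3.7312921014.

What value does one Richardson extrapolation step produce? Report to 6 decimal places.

The method has order 1: 2^1 = 2.
A(h/2) − A(h) = 3.7312921014 − 3.8271419597 = -0.0958498583
Divide by 2^1 − 1 = 1: (-0.0958498583)/1 = -0.0958498583
R = A(h/2) + (A(h/2) − A(h))/1 = 3.7312921014 − 0.0958498583 = 3.6354422431
Correction |R − A(h/2)| = 9.585e-02; gap |A(h/2) − A(h)| = 9.585e-02.

3.635442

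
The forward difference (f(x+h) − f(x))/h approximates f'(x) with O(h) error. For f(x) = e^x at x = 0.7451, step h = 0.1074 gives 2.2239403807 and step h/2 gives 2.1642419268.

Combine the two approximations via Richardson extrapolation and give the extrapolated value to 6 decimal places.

Method order is 1; weight 2^1 = 2.
Weighted: 4.3284838536 − 2.2239403807 = 2.1045434729
Extrapolated: 2.1045434729 / 1 = 2.1045434729

2.104543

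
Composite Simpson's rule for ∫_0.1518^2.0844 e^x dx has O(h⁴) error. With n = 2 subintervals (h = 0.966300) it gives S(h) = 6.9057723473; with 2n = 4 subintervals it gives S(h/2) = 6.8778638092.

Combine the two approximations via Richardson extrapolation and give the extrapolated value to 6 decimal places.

6.876003

Method order is 4; weight 2^4 = 16.
Top: 16(6.8778638092) − (6.9057723473) = 103.1400485999
(16×6.8778638092 − 6.9057723473)/(16 − 1) = 6.8760032400
Correction |R − A(h/2)| = 1.861e-03; gap |A(h/2) − A(h)| = 2.791e-02.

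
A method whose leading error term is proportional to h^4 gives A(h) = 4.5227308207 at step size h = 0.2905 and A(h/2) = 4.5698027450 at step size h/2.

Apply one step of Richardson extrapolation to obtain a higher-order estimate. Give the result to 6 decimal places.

4.572941

r = 4, so 2^r = 16.
2^4*A(h/2) = 73.1168439200; minus A(h) gives 68.5941130993.
Denominator 16 − 1 = 15.
Extrapolated: 68.5941130993 / 15 = 4.5729408733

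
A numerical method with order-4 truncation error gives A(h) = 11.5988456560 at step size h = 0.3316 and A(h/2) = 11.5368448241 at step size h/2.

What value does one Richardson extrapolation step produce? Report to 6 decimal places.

r = 4: numerator weight 16, denominator 15.
16*11.5368448241 − 11.5988456560 = 172.9906715296
Divide by 2^4 − 1 = 15.
Result: 11.5327114353

11.532711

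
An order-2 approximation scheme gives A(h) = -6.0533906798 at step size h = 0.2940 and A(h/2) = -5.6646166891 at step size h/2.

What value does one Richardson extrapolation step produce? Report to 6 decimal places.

Order 2 gives 2^r = 4 and 2^r − 1 = 3.
4·(-5.6646166891) − (-6.0533906798) = -16.6050760766
Divide by 2^2 − 1 = 3.
(4·(-5.6646166891) − (-6.0533906798))/(4 − 1) = -5.5350253589

-5.535025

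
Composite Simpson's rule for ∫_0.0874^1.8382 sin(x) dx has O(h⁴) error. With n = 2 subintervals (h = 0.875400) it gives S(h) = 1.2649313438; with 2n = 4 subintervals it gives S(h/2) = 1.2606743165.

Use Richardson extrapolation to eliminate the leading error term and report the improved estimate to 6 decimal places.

Order 4 gives 2^r = 16 and 2^r − 1 = 15.
Top: 16(1.2606743165) − (1.2649313438) = 18.9058577202
(16 × 1.2606743165 − 1.2649313438)/(16 − 1) = 1.2603905147

1.260391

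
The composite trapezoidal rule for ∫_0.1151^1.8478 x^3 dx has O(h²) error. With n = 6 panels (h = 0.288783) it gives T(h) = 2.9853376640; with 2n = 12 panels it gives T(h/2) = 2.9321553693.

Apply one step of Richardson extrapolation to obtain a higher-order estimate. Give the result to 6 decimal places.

2.914428

With r = 2 the leading error scales as h^2, so the weight is 2^2 = 4.
4*2.9321553693 = 11.7286214772; 11.7286214772 − 2.9853376640 = 8.7432838132
Denominator 4 − 1 = 3.
8.7432838132 ÷ 3 = 2.9144279377
Gap between inputs: 5.318e-02; correction applied: −0.0177274316.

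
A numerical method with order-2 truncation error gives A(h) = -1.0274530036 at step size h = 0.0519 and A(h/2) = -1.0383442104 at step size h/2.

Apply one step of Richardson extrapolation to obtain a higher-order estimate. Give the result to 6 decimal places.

r = 2, so 2^r = 4.
4 × (-1.0383442104) = -4.1533768416; (-4.1533768416) − (-1.0274530036) = -3.1259238380
R = (-3.1259238380)/3 = -1.0419746127
Correction |R − A(h/2)| = 3.630e-03; gap |A(h/2) − A(h)| = 1.089e-02.

-1.041975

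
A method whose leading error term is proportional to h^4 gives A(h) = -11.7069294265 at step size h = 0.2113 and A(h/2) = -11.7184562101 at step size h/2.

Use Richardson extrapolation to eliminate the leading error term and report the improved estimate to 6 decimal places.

Method order is 4; weight 2^4 = 16.
A(h/2) − A(h) = -11.7184562101 − (-11.7069294265) = -0.0115267836
Divide by 2^4 − 1 = 15: (-0.0115267836)/15 = -0.0007684522
R = A(h/2) + (A(h/2) − A(h))/15 = -11.7184562101 − 0.0007684522 = -11.7192246623

-11.719225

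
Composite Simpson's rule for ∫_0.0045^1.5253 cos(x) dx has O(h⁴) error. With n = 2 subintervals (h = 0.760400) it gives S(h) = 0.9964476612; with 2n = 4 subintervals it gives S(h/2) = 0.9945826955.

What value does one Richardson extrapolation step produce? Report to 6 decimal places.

0.994458

Order 4 gives 2^r = 16 and 2^r − 1 = 15.
2^4×A(h/2) = 15.9133231280; minus A(h) gives 14.9168754668.
Denominator 16 − 1 = 15.
(16×0.9945826955 − 0.9964476612)/(16 − 1) = 0.9944583645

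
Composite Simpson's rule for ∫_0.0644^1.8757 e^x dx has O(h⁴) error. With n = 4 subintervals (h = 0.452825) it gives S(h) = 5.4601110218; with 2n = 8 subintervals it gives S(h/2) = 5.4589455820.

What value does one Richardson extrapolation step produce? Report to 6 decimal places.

r = 4, so 2^r = 16.
2^4 × A(h/2) = 87.3431293120; minus A(h) gives 81.8830182902.
Denominator 16 − 1 = 15.
R = 81.8830182902/15 = 5.4588678860
Correction |R − A(h/2)| = 7.770e-05; gap |A(h/2) − A(h)| = 1.165e-03.

5.458868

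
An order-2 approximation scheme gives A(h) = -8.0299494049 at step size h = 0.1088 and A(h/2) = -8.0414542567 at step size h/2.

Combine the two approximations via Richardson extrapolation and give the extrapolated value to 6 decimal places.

-8.045289

The method has order 2: 2^2 = 4.
2^2×A(h/2) = -32.1658170268; minus A(h) gives -24.1358676219.
Divide by 2^2 − 1 = 3.
(-24.1358676219) ÷ 3 = -8.0452892073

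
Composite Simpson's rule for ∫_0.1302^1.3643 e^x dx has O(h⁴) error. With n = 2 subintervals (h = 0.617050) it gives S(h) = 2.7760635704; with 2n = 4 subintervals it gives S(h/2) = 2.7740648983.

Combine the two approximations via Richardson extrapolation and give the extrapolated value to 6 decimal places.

Order 4 gives 2^r = 16 and 2^r − 1 = 15.
2^4×A(h/2) = 44.3850383728; minus A(h) gives 41.6089748024.
(16×2.7740648983 − 2.7760635704)/(16 − 1) = 2.7739316535
Gap between inputs: 1.999e-03; correction applied: −0.0001332448.

2.773932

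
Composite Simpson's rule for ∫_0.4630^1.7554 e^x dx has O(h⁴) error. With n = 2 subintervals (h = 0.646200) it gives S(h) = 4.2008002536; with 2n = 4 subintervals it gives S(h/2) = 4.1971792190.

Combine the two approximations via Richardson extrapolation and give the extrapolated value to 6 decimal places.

Method order is 4; weight 2^4 = 16.
Numerator 16·A(h/2) − A(h) = 16·4.1971792190 − 4.2008002536 = 62.9540672504
Extrapolated: 62.9540672504 / 15 = 4.1969378167
Shift from A(h/2): −0.0002414023.

4.196938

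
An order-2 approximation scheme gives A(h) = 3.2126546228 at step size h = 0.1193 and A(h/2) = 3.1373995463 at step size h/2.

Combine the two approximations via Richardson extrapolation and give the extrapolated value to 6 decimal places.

Method order is 2; weight 2^2 = 4.
4·3.1373995463 − 3.2126546228 = 9.3369435624
Extrapolated: 9.3369435624 / 3 = 3.1123145208
Correction |R − A(h/2)| = 2.509e-02; gap |A(h/2) − A(h)| = 7.526e-02.

3.112315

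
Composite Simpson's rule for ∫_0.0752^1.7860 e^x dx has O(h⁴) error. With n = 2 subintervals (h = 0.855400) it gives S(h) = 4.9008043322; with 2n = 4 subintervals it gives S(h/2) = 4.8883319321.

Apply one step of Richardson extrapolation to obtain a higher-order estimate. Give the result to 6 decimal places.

r = 4, so 2^r = 16.
Weighted: 78.2133109136 − 4.9008043322 = 73.3125065814
73.3125065814 ÷ 15 = 4.8875004388

4.887500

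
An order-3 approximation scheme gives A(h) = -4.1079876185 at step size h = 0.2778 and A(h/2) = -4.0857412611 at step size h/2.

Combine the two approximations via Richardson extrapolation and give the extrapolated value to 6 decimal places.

-4.082563

Error is O(h^3); halving h shrinks it by 2^3 = 8.
8*(-4.0857412611) = -32.6859300888; subtract (-4.1079876185) → -28.5779424703
Denominator 8 − 1 = 7.
Result: -4.0825632100
Shift from A(h/2): +0.0031780511.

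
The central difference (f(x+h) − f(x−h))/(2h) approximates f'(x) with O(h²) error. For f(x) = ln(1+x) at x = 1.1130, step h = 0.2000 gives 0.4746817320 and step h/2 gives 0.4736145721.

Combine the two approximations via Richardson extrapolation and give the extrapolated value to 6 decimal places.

The method has order 2: 2^2 = 4.
2^2 × A(h/2) = 1.8944582884; minus A(h) gives 1.4197765564.
Denominator 4 − 1 = 3.
So the Richardson estimate is 0.4732588521.
Correction |R − A(h/2)| = 3.557e-04; gap |A(h/2) − A(h)| = 1.067e-03.

0.473259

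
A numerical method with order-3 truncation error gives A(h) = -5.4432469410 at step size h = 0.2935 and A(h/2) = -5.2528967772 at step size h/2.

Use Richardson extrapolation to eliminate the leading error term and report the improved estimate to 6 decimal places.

-5.225704

Method order is 3; weight 2^3 = 8.
8·(-5.2528967772) = -42.0231742176; subtract (-5.4432469410) → -36.5799272766
Denominator 8 − 1 = 7.
Result: -5.2257038967
Gap between inputs: 1.904e-01; correction applied: +0.0271928805.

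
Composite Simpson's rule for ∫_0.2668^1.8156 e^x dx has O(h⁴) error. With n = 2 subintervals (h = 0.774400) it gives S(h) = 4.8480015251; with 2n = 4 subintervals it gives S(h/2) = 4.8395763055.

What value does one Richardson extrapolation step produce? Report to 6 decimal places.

Error is O(h^4); halving h shrinks it by 2^4 = 16.
16*4.8395763055 = 77.4332208880; subtract 4.8480015251 → 72.5852193629
(16*4.8395763055 − 4.8480015251)/(16 − 1) = 4.8390146242

4.839015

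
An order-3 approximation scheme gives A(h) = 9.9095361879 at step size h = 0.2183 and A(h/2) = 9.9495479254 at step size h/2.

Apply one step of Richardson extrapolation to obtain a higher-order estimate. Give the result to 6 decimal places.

9.955264

The method has order 3: 2^3 = 8.
8·9.9495479254 − 9.9095361879 = 69.6868472153
Divide by 2^3 − 1 = 7.
Result: 9.9552638879
Shift from A(h/2): +0.0057159625.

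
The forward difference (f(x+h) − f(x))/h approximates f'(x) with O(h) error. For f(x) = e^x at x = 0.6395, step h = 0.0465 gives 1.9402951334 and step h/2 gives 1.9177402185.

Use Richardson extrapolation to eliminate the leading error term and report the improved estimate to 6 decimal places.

Order 1 gives 2^r = 2 and 2^r − 1 = 1.
Numerator 2×A(h/2) − A(h) = 2×1.9177402185 − 1.9402951334 = 1.8951853036
Divide by 2^1 − 1 = 1.
(2×1.9177402185 − 1.9402951334)/(2 − 1) = 1.8951853036
Shift from A(h/2): −0.0225549149.

1.895185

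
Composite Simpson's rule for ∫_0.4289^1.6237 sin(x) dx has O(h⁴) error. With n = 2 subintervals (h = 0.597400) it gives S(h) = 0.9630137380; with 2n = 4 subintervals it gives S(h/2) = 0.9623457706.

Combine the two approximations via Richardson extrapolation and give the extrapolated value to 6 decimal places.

Order 4 gives 2^r = 16 and 2^r − 1 = 15.
16*0.9623457706 = 15.3975323296; 15.3975323296 − 0.9630137380 = 14.4345185916
Denominator 16 − 1 = 15.
(16*0.9623457706 − 0.9630137380)/(16 − 1) = 0.9623012394

0.962301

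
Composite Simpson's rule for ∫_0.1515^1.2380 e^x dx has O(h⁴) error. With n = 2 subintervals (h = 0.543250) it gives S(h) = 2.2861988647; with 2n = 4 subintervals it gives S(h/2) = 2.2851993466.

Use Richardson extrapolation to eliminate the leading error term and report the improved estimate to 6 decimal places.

r = 4: numerator weight 16, denominator 15.
Top: 16(2.2851993466) − (2.2861988647) = 34.2769906809
Denominator 16 − 1 = 15.
(16·2.2851993466 − 2.2861988647)/(16 − 1) = 2.2851327121

2.285133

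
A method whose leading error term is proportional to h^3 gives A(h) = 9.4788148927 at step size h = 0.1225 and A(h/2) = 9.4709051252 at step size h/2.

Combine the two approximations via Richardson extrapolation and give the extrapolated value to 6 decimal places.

r = 3, so 2^r = 8.
8 × 9.4709051252 = 75.7672410016; 75.7672410016 − 9.4788148927 = 66.2884261089
(8 × 9.4709051252 − 9.4788148927)/(8 − 1) = 9.4697751584

9.469775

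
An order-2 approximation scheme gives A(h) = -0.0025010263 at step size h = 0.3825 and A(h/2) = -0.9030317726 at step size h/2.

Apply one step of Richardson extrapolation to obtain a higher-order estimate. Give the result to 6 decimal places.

Error is O(h^2); halving h shrinks it by 2^2 = 4.
2^2×A(h/2) = -3.6121270904; minus A(h) gives -3.6096260641.
Denominator 4 − 1 = 3.
R = (-3.6096260641)/3 = -1.2032086880
Correction |R − A(h/2)| = 3.002e-01; gap |A(h/2) − A(h)| = 9.005e-01.

-1.203209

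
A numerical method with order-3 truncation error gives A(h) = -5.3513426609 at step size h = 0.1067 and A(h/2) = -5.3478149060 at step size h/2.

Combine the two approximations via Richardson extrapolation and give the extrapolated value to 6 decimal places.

With r = 3 the leading error scales as h^3, so the weight is 2^3 = 8.
Numerator 8·A(h/2) − A(h) = 8·(-5.3478149060) − (-5.3513426609) = -37.4311765871
(8·(-5.3478149060) − (-5.3513426609))/(8 − 1) = -5.3473109410

-5.347311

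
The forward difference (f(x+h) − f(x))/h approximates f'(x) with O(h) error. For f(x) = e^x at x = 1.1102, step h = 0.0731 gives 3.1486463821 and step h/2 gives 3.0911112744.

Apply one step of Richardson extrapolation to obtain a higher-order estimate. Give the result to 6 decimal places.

Order 1 gives 2^r = 2 and 2^r − 1 = 1.
2*3.0911112744 − 3.1486463821 = 3.0335761667
Denominator 2 − 1 = 1.
Result: 3.0335761667

3.033576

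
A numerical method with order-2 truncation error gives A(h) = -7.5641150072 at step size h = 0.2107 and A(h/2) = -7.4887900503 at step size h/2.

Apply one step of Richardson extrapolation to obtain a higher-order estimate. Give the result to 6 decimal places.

Error is O(h^2); halving h shrinks it by 2^2 = 4.
4*(-7.4887900503) = -29.9551602012; (-29.9551602012) − (-7.5641150072) = -22.3910451940
R = (-22.3910451940)/3 = -7.4636817313

-7.463682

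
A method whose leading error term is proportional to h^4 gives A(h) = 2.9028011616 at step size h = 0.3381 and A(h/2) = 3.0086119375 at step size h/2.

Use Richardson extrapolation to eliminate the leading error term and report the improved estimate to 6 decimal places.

With r = 4 the leading error scales as h^4, so the weight is 2^4 = 16.
16·3.0086119375 = 48.1377910000; 48.1377910000 − 2.9028011616 = 45.2349898384
Extrapolated: 45.2349898384 / 15 = 3.0156659892
Gap between inputs: 1.058e-01; correction applied: +0.0070540517.

3.015666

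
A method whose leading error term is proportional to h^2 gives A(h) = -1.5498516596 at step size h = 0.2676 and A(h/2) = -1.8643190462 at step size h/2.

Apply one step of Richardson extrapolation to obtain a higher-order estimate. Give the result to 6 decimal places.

r = 2: numerator weight 4, denominator 3.
Numerator 4 × A(h/2) − A(h) = 4 × (-1.8643190462) − (-1.5498516596) = -5.9074245252
Extrapolated: (-5.9074245252) / 3 = -1.9691415084
Shift from A(h/2): −0.1048224622.

-1.969142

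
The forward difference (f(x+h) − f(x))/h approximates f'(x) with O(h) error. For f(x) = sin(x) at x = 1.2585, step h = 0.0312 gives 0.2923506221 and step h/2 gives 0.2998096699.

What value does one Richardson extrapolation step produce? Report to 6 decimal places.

Method order is 1; weight 2^1 = 2.
2*0.2998096699 − 0.2923506221 = 0.3072687177
Denominator 2 − 1 = 1.
Result: 0.3072687177

0.307269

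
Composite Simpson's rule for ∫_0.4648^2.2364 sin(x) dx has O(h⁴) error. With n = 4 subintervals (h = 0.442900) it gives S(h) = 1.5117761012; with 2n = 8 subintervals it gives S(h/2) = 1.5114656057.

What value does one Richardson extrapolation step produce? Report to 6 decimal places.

1.511445

r = 4: numerator weight 16, denominator 15.
2^4*A(h/2) = 24.1834496912; minus A(h) gives 22.6716735900.
Denominator 16 − 1 = 15.
Result: 1.5114449060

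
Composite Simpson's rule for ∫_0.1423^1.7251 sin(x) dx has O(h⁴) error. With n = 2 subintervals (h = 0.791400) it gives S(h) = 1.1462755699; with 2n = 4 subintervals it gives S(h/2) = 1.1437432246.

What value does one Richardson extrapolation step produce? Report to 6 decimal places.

1.143574

r = 4: numerator weight 16, denominator 15.
16*1.1437432246 = 18.2998915936; 18.2998915936 − 1.1462755699 = 17.1536160237
R = 17.1536160237/15 = 1.1435744016
Gap between inputs: 2.532e-03; correction applied: −0.0001688230.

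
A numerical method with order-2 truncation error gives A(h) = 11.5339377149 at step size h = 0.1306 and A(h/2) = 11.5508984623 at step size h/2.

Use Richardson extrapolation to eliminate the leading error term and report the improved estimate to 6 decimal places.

Method order is 2; weight 2^2 = 4.
Top: 4(11.5508984623) − (11.5339377149) = 34.6696561343
(4*11.5508984623 − 11.5339377149)/(4 − 1) = 11.5565520448

11.556552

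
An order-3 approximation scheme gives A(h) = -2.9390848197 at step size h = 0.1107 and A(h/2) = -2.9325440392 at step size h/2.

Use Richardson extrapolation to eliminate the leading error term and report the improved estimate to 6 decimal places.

Leading term ∝ h^3; use weight 8 = 2^3.
8*(-2.9325440392) = -23.4603523136; subtract (-2.9390848197) → -20.5212674939
Extrapolated: (-20.5212674939) / 7 = -2.9316096420
Correction |R − A(h/2)| = 9.344e-04; gap |A(h/2) − A(h)| = 6.541e-03.

-2.931610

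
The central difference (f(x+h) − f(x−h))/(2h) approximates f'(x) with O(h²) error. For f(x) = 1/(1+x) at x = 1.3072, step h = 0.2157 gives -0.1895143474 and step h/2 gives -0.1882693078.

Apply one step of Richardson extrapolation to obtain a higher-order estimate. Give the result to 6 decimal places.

-0.187854

With r = 2 the leading error scales as h^2, so the weight is 2^2 = 4.
A(h/2) − A(h) = -0.1882693078 − (-0.1895143474) = 0.0012450396
Divide by 2^2 − 1 = 3: 0.0012450396/3 = 0.0004150132
R = A(h/2) + (A(h/2) − A(h))/3 = -0.1882693078 + 0.0004150132 = -0.1878542946
Shift from A(h/2): +0.0004150132.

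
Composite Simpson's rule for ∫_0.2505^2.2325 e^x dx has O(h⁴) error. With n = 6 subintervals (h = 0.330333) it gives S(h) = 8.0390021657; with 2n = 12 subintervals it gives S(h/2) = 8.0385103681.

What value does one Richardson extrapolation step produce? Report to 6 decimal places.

8.038478

r = 4, so 2^r = 16.
2^4*A(h/2) = 128.6161658896; minus A(h) gives 120.5771637239.
(16*8.0385103681 − 8.0390021657)/(16 − 1) = 8.0384775816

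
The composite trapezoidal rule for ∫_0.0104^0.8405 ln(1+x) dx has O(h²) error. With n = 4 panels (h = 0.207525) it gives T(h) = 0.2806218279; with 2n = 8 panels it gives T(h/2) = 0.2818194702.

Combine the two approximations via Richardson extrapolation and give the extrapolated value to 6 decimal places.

0.282219

r = 2: numerator weight 4, denominator 3.
Numerator 4·A(h/2) − A(h) = 4·0.2818194702 − 0.2806218279 = 0.8466560529
0.8466560529 ÷ 3 = 0.2822186843
Correction |R − A(h/2)| = 3.992e-04; gap |A(h/2) − A(h)| = 1.198e-03.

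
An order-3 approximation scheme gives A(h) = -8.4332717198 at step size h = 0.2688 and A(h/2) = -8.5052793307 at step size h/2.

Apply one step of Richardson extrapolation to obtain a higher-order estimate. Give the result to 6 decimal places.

-8.515566

With r = 3 the leading error scales as h^3, so the weight is 2^3 = 8.
8*(-8.5052793307) = -68.0422346456; (-68.0422346456) − (-8.4332717198) = -59.6089629258
Denominator 8 − 1 = 7.
(8*(-8.5052793307) − (-8.4332717198))/(8 − 1) = -8.5155661323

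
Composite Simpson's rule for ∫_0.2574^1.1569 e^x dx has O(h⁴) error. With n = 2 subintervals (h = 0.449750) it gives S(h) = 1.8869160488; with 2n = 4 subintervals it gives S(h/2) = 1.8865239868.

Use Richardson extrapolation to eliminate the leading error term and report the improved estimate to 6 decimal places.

With r = 4 the leading error scales as h^4, so the weight is 2^4 = 16.
2^4*A(h/2) = 30.1843837888; minus A(h) gives 28.2974677400.
(16*1.8865239868 − 1.8869160488)/(16 − 1) = 1.8864978493

1.886498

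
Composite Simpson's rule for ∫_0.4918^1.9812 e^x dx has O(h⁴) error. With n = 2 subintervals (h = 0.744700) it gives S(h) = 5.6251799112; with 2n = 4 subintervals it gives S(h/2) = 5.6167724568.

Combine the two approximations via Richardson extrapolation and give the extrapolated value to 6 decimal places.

5.616212

Order 4 gives 2^r = 16 and 2^r − 1 = 15.
16 × 5.6167724568 = 89.8683593088; 89.8683593088 − 5.6251799112 = 84.2431793976
Divide by 2^4 − 1 = 15.
84.2431793976 ÷ 15 = 5.6162119598
Shift from A(h/2): −0.0005604970.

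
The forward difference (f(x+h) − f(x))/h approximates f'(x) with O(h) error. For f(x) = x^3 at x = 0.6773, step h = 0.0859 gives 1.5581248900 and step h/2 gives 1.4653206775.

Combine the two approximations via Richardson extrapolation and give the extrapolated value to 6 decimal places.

With r = 1 the leading error scales as h^1, so the weight is 2^1 = 2.
A(h/2) − A(h) = 1.4653206775 − 1.5581248900 = -0.0928042125
Correction (A(h/2) − A(h))/(2 − 1) = (-0.0928042125)/1 = -0.0928042125
R = A(h/2) + (A(h/2) − A(h))/1 = 1.4653206775 − 0.0928042125 = 1.3725164650

1.372516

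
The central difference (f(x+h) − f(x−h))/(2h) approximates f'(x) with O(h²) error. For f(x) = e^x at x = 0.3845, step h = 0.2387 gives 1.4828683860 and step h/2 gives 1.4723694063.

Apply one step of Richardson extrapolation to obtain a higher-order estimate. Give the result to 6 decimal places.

1.468870

r = 2, so 2^r = 4.
Numerator 4*A(h/2) − A(h) = 4*1.4723694063 − 1.4828683860 = 4.4066092392
Denominator 4 − 1 = 3.
Result: 1.4688697464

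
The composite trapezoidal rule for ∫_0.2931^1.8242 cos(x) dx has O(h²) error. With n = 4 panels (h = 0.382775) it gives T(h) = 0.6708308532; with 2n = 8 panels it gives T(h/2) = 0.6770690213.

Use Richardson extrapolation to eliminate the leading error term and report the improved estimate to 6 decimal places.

Method order is 2; weight 2^2 = 4.
Weighted: 2.7082760852 − 0.6708308532 = 2.0374452320
Divide by 2^2 − 1 = 3.
(4×0.6770690213 − 0.6708308532)/(4 − 1) = 0.6791484107
Gap between inputs: 6.238e-03; correction applied: +0.0020793894.

0.679148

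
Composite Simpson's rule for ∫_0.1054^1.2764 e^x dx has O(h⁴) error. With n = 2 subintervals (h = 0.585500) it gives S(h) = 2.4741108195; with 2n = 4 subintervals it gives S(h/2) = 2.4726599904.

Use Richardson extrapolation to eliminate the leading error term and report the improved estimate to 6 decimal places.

Leading term ∝ h^4; use weight 16 = 2^4.
2^4 × A(h/2) = 39.5625598464; minus A(h) gives 37.0884490269.
Divide by 2^4 − 1 = 15.
Result: 2.4725632685
Gap between inputs: 1.451e-03; correction applied: −0.0000967219.

2.472563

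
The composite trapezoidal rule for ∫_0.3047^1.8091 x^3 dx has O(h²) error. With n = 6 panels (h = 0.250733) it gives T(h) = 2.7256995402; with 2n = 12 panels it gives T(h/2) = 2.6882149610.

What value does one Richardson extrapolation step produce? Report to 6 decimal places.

2.675720

Order 2 gives 2^r = 4 and 2^r − 1 = 3.
Numerator 4·A(h/2) − A(h) = 4·2.6882149610 − 2.7256995402 = 8.0271603038
Divide by 2^2 − 1 = 3.
(4·2.6882149610 − 2.7256995402)/(4 − 1) = 2.6757201013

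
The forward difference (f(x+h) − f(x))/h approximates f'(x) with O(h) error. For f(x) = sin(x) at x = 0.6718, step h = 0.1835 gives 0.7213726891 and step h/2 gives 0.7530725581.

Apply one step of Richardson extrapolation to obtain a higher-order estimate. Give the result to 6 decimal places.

The method has order 1: 2^1 = 2.
2·0.7530725581 = 1.5061451162; subtract 0.7213726891 → 0.7847724271
Divide by 2^1 − 1 = 1.
(2·0.7530725581 − 0.7213726891)/(2 − 1) = 0.7847724271

0.784772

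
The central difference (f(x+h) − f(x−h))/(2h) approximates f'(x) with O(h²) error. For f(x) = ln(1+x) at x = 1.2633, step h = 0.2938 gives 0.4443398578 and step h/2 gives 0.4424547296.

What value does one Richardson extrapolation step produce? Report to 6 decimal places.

The method has order 2: 2^2 = 4.
4·0.4424547296 − 0.4443398578 = 1.3254790606
R = 1.3254790606/3 = 0.4418263535
Shift from A(h/2): −0.0006283761.

0.441826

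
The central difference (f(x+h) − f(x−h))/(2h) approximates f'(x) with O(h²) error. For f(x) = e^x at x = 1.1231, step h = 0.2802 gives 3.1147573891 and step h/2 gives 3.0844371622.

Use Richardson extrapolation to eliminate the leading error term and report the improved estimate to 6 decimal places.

Error is O(h^2); halving h shrinks it by 2^2 = 4.
4×3.0844371622 − 3.1147573891 = 9.2229912597
(4×3.0844371622 − 3.1147573891)/(4 − 1) = 3.0743304199

3.074330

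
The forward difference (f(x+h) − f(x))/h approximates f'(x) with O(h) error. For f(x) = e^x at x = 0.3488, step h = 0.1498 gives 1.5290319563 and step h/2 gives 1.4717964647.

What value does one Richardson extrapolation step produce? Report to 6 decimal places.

1.414561

With r = 1 the leading error scales as h^1, so the weight is 2^1 = 2.
Difference of the inputs: 1.4717964647 − 1.5290319563 = -0.0572354916
Correction (A(h/2) − A(h))/(2 − 1) = (-0.0572354916)/1 = -0.0572354916
R = 1.4717964647 − 0.0572354916 = 1.4145609731
Shift from A(h/2): −0.0572354916.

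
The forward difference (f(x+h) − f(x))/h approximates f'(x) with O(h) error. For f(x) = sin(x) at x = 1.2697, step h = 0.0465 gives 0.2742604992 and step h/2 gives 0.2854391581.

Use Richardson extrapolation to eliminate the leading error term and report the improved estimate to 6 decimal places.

0.296618

The method has order 1: 2^1 = 2.
2 × 0.2854391581 = 0.5708783162; subtract 0.2742604992 → 0.2966178170
0.2966178170 ÷ 1 = 0.2966178170
Shift from A(h/2): +0.0111786589.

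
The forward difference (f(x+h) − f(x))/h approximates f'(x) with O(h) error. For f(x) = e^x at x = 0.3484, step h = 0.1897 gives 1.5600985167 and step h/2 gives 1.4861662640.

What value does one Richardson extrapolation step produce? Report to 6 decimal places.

r = 1, so 2^r = 2.
2×1.4861662640 = 2.9723325280; 2.9723325280 − 1.5600985167 = 1.4122340113
Denominator 2 − 1 = 1.
Result: 1.4122340113
Gap between inputs: 7.393e-02; correction applied: −0.0739322527.

1.412234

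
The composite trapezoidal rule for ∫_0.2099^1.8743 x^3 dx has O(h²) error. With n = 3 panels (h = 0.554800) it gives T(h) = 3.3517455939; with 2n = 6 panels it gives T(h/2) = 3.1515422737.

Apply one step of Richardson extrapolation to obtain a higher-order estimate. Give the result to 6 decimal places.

3.084808

Order 2 gives 2^r = 4 and 2^r − 1 = 3.
Numerator 4·A(h/2) − A(h) = 4·3.1515422737 − 3.3517455939 = 9.2544235009
Extrapolated: 9.2544235009 / 3 = 3.0848078336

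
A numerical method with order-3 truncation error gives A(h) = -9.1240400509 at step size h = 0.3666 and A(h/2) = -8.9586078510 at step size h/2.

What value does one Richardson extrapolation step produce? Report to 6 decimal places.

-8.934975

Leading term ∝ h^3; use weight 8 = 2^3.
8·(-8.9586078510) = -71.6688628080; (-71.6688628080) − (-9.1240400509) = -62.5448227571
(8·(-8.9586078510) − (-9.1240400509))/(8 − 1) = -8.9349746796
Gap between inputs: 1.654e-01; correction applied: +0.0236331714.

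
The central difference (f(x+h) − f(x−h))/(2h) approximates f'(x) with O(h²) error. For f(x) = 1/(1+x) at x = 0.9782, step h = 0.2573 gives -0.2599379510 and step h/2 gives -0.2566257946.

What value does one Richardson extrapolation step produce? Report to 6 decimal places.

Method order is 2; weight 2^2 = 4.
Numerator 4×A(h/2) − A(h) = 4×(-0.2566257946) − (-0.2599379510) = -0.7665652274
(4×(-0.2566257946) − (-0.2599379510))/(4 − 1) = -0.2555217425

-0.255522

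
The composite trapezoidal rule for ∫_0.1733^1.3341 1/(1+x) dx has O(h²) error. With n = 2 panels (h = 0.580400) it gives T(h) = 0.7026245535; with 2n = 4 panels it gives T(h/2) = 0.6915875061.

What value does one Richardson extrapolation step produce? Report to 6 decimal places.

With r = 2 the leading error scales as h^2, so the weight is 2^2 = 4.
4·0.6915875061 = 2.7663500244; 2.7663500244 − 0.7026245535 = 2.0637254709
Denominator 4 − 1 = 3.
2.0637254709 ÷ 3 = 0.6879084903
Shift from A(h/2): −0.0036790158.

0.687908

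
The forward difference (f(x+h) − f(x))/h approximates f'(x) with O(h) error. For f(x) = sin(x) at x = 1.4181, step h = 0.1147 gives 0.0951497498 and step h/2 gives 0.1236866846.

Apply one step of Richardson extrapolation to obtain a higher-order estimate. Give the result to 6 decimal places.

Error is O(h^1); halving h shrinks it by 2^1 = 2.
Weighted: 0.2473733692 − 0.0951497498 = 0.1522236194
Denominator 2 − 1 = 1.
0.1522236194 ÷ 1 = 0.1522236194
Shift from A(h/2): +0.0285369348.

0.152224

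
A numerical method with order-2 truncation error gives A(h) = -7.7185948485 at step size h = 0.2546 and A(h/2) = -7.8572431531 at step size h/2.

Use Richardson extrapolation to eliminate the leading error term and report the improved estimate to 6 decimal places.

-7.903459

r = 2, so 2^r = 4.
Numerator 4·A(h/2) − A(h) = 4·(-7.8572431531) − (-7.7185948485) = -23.7103777639
Divide by 2^2 − 1 = 3.
Result: -7.9034592546
Gap between inputs: 1.386e-01; correction applied: −0.0462161015.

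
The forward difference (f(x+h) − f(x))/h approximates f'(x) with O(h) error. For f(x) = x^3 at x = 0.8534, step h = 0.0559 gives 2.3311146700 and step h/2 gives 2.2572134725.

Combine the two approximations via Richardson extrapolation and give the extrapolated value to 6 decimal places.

2.183312

The method has order 1: 2^1 = 2.
2·2.2572134725 = 4.5144269450; subtract 2.3311146700 → 2.1833122750
Denominator 2 − 1 = 1.
2.1833122750 ÷ 1 = 2.1833122750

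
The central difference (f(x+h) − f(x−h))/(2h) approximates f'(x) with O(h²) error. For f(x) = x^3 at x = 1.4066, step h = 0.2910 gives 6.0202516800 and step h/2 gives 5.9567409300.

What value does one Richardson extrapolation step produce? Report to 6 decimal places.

5.935571

With r = 2 the leading error scales as h^2, so the weight is 2^2 = 4.
Top: 4(5.9567409300) − (6.0202516800) = 17.8067120400
Extrapolated: 17.8067120400 / 3 = 5.9355706800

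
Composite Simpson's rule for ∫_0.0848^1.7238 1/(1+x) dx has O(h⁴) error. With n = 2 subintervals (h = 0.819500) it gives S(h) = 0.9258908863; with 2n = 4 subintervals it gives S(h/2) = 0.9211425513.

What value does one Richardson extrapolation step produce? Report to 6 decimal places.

0.920826

Order 4 gives 2^r = 16 and 2^r − 1 = 15.
16*0.9211425513 − 0.9258908863 = 13.8123899345
Divide by 2^4 − 1 = 15.
13.8123899345 ÷ 15 = 0.9208259956
Gap between inputs: 4.748e-03; correction applied: −0.0003165557.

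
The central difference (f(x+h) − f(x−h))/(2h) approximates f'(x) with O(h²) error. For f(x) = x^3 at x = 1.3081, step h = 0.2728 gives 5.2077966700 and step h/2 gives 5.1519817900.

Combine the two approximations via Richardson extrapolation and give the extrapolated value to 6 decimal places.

5.133377

r = 2, so 2^r = 4.
Weighted: 20.6079271600 − 5.2077966700 = 15.4001304900
15.4001304900 ÷ 3 = 5.1333768300
Correction |R − A(h/2)| = 1.860e-02; gap |A(h/2) − A(h)| = 5.581e-02.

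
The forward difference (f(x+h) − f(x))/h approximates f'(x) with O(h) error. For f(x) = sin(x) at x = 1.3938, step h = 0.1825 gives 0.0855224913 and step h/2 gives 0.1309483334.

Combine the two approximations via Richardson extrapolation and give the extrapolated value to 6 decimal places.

0.176374

r = 1, so 2^r = 2.
2 × 0.1309483334 = 0.2618966668; 0.2618966668 − 0.0855224913 = 0.1763741755
Divide by 2^1 − 1 = 1.
0.1763741755 ÷ 1 = 0.1763741755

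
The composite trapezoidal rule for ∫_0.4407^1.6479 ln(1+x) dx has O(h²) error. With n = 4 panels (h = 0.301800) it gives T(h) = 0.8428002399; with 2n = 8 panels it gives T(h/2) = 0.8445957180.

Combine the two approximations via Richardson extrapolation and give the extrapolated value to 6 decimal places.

With r = 2 the leading error scales as h^2, so the weight is 2^2 = 4.
2^2 × A(h/2) = 3.3783828720; minus A(h) gives 2.5355826321.
Divide by 2^2 − 1 = 3.
So the Richardson estimate is 0.8451942107.
Shift from A(h/2): +0.0005984927.

0.845194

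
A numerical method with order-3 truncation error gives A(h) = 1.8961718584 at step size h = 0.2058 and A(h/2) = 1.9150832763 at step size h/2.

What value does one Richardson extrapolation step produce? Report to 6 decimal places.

With r = 3 the leading error scales as h^3, so the weight is 2^3 = 8.
Difference of the inputs: 1.9150832763 − 1.8961718584 = 0.0189114179
Divide by 2^3 − 1 = 7: 0.0189114179/7 = 0.0027016311
R = A(h/2) + (A(h/2) − A(h))/7 = 1.9150832763 + 0.0027016311 = 1.9177849074
Shift from A(h/2): +0.0027016311.

1.917785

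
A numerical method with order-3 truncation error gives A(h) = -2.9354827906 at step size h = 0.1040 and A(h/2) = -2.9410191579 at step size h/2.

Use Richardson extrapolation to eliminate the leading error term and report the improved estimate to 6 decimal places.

r = 3, so 2^r = 8.
Numerator 8·A(h/2) − A(h) = 8·(-2.9410191579) − (-2.9354827906) = -20.5926704726
(8·(-2.9410191579) − (-2.9354827906))/(8 − 1) = -2.9418100675

-2.941810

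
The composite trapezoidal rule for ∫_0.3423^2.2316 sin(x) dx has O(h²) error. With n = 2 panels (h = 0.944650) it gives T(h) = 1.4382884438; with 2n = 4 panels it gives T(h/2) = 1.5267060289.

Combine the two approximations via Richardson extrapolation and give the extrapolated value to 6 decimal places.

1.556179

Order 2 gives 2^r = 4 and 2^r − 1 = 3.
4*1.5267060289 = 6.1068241156; subtract 1.4382884438 → 4.6685356718
Denominator 4 − 1 = 3.
R = 4.6685356718/3 = 1.5561785573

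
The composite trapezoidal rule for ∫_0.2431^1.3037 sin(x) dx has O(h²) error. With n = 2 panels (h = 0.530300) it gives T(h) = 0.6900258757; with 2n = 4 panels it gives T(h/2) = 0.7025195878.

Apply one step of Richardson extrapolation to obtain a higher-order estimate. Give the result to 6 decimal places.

0.706684

Leading term ∝ h^2; use weight 4 = 2^2.
Numerator 4*A(h/2) − A(h) = 4*0.7025195878 − 0.6900258757 = 2.1200524755
Extrapolated: 2.1200524755 / 3 = 0.7066841585
Correction |R − A(h/2)| = 4.165e-03; gap |A(h/2) − A(h)| = 1.249e-02.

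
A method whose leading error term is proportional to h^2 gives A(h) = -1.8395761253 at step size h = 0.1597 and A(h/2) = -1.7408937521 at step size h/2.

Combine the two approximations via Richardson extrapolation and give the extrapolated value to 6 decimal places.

r = 2, so 2^r = 4.
4*(-1.7408937521) − (-1.8395761253) = -5.1239988831
R = (-5.1239988831)/3 = -1.7079996277
Correction |R − A(h/2)| = 3.289e-02; gap |A(h/2) − A(h)| = 9.868e-02.

-1.708000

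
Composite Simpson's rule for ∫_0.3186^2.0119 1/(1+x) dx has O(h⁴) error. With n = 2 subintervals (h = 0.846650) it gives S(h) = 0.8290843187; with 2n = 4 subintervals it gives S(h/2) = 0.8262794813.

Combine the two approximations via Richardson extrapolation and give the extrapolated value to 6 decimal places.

0.826092

The method has order 4: 2^4 = 16.
2^4 × A(h/2) = 13.2204717008; minus A(h) gives 12.3913873821.
Denominator 16 − 1 = 15.
12.3913873821 ÷ 15 = 0.8260924921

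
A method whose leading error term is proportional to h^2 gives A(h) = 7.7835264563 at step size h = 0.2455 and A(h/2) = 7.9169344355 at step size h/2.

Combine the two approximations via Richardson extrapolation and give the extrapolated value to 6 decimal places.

The method has order 2: 2^2 = 4.
A(h/2) − A(h) = 7.9169344355 − 7.7835264563 = 0.1334079792
Divide by 2^2 − 1 = 3: 0.1334079792/3 = 0.0444693264
R = A(h/2) + (A(h/2) − A(h))/3 = 7.9169344355 + 0.0444693264 = 7.9614037619
Gap between inputs: 1.334e-01; correction applied: +0.0444693264.

7.961404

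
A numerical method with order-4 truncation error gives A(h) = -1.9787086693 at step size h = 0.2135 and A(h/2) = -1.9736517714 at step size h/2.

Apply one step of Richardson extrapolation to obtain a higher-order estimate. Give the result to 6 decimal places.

-1.973315

r = 4: numerator weight 16, denominator 15.
A(h/2) − A(h) = -1.9736517714 − (-1.9787086693) = 0.0050568979
Divide by 2^4 − 1 = 15: 0.0050568979/15 = 0.0003371265
R = -1.9736517714 + 0.0003371265 = -1.9733146449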